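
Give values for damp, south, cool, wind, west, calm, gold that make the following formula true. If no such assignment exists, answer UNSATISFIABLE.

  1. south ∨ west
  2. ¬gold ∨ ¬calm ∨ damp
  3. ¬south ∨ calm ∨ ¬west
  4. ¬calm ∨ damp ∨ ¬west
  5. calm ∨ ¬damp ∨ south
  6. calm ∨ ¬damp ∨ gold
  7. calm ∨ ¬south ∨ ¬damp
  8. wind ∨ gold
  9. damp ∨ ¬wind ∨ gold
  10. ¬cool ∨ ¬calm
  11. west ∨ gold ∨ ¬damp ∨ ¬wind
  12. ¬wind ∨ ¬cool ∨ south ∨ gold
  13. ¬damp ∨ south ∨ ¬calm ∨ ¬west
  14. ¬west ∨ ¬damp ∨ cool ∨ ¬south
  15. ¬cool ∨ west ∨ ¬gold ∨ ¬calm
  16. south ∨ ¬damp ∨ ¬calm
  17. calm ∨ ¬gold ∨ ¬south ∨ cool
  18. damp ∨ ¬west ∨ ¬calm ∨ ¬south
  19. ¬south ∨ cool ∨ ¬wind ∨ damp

damp=False, south=True, cool=True, wind=False, west=False, calm=False, gold=True

Branch on south: set south = True.
Branch on calm: set calm = False.
Unit clause (¬west) forces west = False.
Unit clause (¬damp) forces damp = False.
Branch on wind: set wind = False.
Unit clause (gold) forces gold = True.
Unit clause (cool) forces cool = True.
All clauses are satisfied.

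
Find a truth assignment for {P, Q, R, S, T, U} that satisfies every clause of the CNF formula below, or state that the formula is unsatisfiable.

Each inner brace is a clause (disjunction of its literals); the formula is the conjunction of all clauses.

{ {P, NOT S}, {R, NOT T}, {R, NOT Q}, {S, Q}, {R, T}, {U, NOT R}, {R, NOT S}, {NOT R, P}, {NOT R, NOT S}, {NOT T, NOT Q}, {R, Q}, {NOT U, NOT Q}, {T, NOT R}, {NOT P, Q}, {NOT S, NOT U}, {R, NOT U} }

Case P = true:
(Q) alone gives Q = true.
(R) alone gives R = true.
(U) alone gives U = true.
That conflicts with the unit clause (NOT U).
Backtrack on P: now try P = false.
(NOT S) alone gives S = false.
(Q) alone gives Q = true.
(R) alone gives R = true.
That conflicts with the unit clause (NOT R).
Neither P = true nor P = false works.

UNSATISFIABLE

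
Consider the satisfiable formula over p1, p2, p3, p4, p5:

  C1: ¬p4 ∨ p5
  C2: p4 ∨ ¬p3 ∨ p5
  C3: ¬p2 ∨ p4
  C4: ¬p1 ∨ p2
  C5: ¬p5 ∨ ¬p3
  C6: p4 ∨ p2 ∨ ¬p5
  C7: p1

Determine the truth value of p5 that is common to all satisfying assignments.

Suppose p5 = False.
From the singleton clause (¬p4), p4 = False.
From the singleton clause (¬p3), p3 = False.
From the singleton clause (¬p2), p2 = False.
From the singleton clause (¬p1), p1 = False.
But (p1) is also a unit clause — contradiction.
So every satisfying assignment has p5 = True.

True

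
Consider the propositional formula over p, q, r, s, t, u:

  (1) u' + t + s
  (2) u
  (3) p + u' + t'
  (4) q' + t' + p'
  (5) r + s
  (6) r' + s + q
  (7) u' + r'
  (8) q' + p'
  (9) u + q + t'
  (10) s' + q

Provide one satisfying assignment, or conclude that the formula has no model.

p ↦ 0, q ↦ 1, r ↦ 0, s ↦ 1, t ↦ 0, u ↦ 1

(u) alone gives u = 1.
(r') alone gives r = 0.
(s) alone gives s = 1.
(q) alone gives q = 1.
(p') alone gives p = 0.
(t') alone gives t = 0.
All clauses are satisfied.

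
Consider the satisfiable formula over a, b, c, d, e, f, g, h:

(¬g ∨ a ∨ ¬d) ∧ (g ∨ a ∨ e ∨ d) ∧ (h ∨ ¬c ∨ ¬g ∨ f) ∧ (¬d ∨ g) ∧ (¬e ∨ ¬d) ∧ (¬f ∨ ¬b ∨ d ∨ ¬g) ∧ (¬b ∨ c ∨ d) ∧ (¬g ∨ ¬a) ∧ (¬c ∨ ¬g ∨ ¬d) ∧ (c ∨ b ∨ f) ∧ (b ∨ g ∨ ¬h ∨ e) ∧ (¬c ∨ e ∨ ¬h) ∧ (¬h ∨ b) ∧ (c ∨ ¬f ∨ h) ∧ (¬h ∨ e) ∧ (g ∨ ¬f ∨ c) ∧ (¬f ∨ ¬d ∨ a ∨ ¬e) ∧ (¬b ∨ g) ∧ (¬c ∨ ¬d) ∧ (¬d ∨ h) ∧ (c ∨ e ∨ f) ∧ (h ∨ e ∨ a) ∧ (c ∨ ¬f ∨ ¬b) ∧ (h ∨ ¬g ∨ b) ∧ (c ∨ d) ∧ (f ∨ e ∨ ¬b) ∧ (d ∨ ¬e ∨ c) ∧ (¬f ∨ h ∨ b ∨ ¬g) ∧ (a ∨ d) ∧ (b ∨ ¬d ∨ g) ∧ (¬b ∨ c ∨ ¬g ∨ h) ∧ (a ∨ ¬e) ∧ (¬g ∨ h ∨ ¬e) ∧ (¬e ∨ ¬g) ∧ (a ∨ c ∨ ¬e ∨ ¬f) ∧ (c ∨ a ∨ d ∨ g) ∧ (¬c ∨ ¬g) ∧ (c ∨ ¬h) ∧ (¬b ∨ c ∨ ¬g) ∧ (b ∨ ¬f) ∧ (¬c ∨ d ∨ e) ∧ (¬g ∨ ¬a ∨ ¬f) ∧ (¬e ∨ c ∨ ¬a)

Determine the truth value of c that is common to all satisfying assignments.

Suppose c = False.
(d) alone gives d = True.
(g) alone gives g = True.
(a) alone gives a = True.
Now (¬a) is unsatisfied and unit — conflict.
So every satisfying assignment has c = True.

True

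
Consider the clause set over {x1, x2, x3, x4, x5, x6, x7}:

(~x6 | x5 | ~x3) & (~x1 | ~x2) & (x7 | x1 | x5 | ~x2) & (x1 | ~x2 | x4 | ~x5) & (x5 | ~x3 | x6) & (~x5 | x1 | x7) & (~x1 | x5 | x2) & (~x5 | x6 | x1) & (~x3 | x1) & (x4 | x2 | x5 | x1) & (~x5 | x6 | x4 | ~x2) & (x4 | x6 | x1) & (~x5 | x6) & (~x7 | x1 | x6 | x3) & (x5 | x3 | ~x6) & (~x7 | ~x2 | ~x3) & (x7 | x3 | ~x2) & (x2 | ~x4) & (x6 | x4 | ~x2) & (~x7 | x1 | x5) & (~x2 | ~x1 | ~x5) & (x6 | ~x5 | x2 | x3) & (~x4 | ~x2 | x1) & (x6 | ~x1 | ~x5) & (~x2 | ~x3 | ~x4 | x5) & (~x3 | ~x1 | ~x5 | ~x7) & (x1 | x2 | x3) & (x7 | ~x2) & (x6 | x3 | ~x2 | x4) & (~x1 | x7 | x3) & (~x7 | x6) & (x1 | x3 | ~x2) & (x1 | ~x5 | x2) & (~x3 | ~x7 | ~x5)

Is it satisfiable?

Satisfiable

Case x1 = 1:
From the singleton clause (~x2), x2 = 0.
From the singleton clause (x5), x5 = 1.
From the singleton clause (x6), x6 = 1.
From the singleton clause (~x4), x4 = 0.
Case x3 = 1:
From the singleton clause (~x7), x7 = 0.
Every clause now holds.
A satisfying assignment: x1=1, x2=0, x3=1, x4=0, x5=1, x6=1, x7=0.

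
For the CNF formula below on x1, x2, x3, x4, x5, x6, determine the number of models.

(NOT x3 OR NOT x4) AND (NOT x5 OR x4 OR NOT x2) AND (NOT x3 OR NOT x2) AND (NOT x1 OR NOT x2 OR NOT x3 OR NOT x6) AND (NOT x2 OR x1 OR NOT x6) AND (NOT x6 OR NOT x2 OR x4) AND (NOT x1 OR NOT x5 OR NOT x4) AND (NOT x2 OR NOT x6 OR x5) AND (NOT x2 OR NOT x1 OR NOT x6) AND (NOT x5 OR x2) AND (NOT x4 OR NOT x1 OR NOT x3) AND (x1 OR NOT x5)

There are 2^6 = 64 truth assignments over (x1, x2, x3, x4, x5, x6).
Split on x4. With x4 = true, the clauses containing x4 are satisfied and NOT x4 drops from the rest; 6 of the 2^5 = 32 assignments to the other variables satisfy what remains.
With x4 = false, by the same count on the reduced clause set, 10 assignments work.
Total: 6 + 10 = 16.

16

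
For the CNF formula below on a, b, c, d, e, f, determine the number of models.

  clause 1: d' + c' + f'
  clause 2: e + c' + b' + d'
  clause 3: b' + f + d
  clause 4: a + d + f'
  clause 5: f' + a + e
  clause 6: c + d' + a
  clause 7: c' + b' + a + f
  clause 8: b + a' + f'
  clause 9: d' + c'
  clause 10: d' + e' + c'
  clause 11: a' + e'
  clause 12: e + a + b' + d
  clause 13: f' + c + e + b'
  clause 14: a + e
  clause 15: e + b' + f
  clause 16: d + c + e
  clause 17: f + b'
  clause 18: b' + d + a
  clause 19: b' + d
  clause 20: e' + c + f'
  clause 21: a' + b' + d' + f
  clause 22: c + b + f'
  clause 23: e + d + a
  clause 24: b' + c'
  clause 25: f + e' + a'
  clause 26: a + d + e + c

4

There are 2^6 = 64 truth assignments over (a, b, c, d, e, f).
Split on b. With b = 1, the clauses containing b are satisfied and b' drops from the rest; 0 of the 2^5 = 32 assignments to the other variables satisfy what remains.
With b = 0, by the same count on the reduced clause set, 4 assignments work.
(One model: a=F, b=F, c=F, d=F, e=T, f=F.)
Total: 0 + 4 = 4.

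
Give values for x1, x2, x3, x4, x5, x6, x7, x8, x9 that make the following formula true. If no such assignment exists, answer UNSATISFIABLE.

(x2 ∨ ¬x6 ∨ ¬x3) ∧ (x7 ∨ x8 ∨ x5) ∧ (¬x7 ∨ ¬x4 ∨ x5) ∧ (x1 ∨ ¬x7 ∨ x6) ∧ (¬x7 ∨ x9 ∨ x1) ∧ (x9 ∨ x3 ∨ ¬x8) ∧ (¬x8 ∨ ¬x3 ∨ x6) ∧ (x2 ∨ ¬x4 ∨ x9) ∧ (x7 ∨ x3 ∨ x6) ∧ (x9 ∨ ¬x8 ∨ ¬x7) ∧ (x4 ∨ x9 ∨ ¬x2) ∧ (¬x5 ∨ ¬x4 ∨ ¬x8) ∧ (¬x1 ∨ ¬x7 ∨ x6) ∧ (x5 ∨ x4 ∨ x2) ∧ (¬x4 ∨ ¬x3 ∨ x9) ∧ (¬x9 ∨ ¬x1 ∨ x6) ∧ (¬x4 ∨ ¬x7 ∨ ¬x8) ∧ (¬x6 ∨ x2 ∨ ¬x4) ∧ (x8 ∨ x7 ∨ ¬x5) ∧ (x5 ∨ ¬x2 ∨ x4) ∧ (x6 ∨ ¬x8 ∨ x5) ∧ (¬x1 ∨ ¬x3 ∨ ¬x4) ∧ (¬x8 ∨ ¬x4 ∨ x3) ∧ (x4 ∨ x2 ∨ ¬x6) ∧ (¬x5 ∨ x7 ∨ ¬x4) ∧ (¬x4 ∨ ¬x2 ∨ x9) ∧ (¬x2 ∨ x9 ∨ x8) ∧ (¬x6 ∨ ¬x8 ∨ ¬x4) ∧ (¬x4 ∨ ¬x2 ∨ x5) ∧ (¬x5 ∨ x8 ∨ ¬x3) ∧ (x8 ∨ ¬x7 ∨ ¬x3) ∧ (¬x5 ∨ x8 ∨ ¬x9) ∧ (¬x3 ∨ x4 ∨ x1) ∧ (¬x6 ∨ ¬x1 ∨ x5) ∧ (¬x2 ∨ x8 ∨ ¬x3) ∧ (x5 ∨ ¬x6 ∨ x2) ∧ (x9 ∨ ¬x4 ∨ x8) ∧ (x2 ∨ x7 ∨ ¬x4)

Suppose x2 = True.
Suppose x4 = False.
(x9) alone gives x9 = True.
(x5) alone gives x5 = True.
(x8) alone gives x8 = True.
Suppose x3 = True.
(x6) alone gives x6 = True.
(x1) alone gives x1 = True.
No clause remains; x7 is free.

x1 ↦ True, x2 ↦ True, x3 ↦ True, x4 ↦ False, x5 ↦ True, x6 ↦ True, x7 ↦ False, x8 ↦ True, x9 ↦ True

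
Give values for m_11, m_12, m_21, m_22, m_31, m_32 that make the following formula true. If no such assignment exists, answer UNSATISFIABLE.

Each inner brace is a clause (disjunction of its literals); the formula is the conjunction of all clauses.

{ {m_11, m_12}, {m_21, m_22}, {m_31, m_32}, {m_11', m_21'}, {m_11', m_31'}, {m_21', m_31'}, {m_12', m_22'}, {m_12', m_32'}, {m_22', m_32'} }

UNSATISFIABLE

Suppose m_11 = 1.
(m_21') alone gives m_21 = 0.
(m_22) alone gives m_22 = 1.
(m_31') alone gives m_31 = 0.
(m_32) alone gives m_32 = 1.
That conflicts with the unit clause (m_32').
Undo m_11 and try m_11 = 0.
(m_12) alone gives m_12 = 1.
(m_22') alone gives m_22 = 0.
(m_21) alone gives m_21 = 1.
(m_31') alone gives m_31 = 0.
(m_32) alone gives m_32 = 1.
That conflicts with the unit clause (m_32').
Neither m_11 = 1 nor m_11 = 0 works.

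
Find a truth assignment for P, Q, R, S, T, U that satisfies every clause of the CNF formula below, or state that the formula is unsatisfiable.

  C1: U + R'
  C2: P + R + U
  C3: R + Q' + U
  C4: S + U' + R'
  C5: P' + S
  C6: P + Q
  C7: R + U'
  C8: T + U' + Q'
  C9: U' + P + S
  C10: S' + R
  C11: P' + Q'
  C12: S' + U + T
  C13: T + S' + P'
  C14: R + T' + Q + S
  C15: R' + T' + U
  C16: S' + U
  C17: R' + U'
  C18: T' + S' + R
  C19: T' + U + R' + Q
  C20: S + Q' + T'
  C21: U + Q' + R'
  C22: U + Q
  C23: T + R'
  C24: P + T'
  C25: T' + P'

Case U = 1:
Unit clause (R) forces R = 1.
That conflicts with the unit clause (R').
Backtrack on U: now try U = 0.
Unit clause (R') forces R = 0.
Unit clause (P) forces P = 1.
Unit clause (Q') forces Q = 0.
That conflicts with the unit clause (Q).
Neither U = 1 nor U = 0 works.

UNSATISFIABLE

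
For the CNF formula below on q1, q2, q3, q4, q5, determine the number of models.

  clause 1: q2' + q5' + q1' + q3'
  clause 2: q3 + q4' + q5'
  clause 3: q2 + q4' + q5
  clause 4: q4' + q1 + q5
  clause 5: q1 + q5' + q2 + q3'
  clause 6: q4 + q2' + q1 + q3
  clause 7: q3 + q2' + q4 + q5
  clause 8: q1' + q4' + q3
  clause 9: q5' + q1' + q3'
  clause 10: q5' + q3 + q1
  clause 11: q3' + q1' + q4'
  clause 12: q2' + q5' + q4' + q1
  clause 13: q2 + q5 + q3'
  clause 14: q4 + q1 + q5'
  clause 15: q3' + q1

There are 2^5 = 32 truth assignments over (q1, q2, q3, q4, q5).
Split on q3. With q3 = 1, the clauses containing q3 are satisfied and q3' drops from the rest; 1 of the 2^4 = 16 assignments to the other variables satisfy what remains.
With q3 = 0, by the same count on the reduced clause set, 4 assignments work.
(One model: q1=F, q2=F, q3=F, q4=F, q5=F.)
Total: 1 + 4 = 5.

5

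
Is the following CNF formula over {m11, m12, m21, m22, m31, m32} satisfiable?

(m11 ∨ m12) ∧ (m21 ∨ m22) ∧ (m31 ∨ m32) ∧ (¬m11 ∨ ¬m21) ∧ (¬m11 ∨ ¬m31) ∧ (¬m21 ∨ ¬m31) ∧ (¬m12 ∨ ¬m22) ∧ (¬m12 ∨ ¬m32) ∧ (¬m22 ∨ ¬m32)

Branch on m11: set m11 = True.
The clause (¬m21) is unit, so m21 = False.
The clause (m22) is unit, so m22 = True.
The clause (¬m31) is unit, so m31 = False.
The clause (m32) is unit, so m32 = True.
That conflicts with the unit clause (¬m32).
Backtrack on m11: now try m11 = False.
The clause (m12) is unit, so m12 = True.
The clause (¬m22) is unit, so m22 = False.
The clause (m21) is unit, so m21 = True.
The clause (¬m31) is unit, so m31 = False.
The clause (m32) is unit, so m32 = True.
That conflicts with the unit clause (¬m32).
Both values of m11 lead to a conflict.
No assignment satisfies every clause.

No, unsatisfiable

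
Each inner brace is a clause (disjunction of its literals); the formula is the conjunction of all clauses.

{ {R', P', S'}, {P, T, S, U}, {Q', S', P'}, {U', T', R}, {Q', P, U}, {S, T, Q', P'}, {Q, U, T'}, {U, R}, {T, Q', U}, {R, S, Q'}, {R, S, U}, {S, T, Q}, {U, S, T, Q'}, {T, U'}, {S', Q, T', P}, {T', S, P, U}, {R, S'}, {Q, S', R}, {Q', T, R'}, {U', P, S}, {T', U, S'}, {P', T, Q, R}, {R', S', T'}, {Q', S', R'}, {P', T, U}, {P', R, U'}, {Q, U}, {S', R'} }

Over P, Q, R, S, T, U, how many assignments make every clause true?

3

There are 2^6 = 64 truth assignments over (P, Q, R, S, T, U).
Split on Q. With Q = 1, the clauses containing Q are satisfied and Q' drops from the rest; 2 of the 2^5 = 32 assignments to the other variables satisfy what remains.
With Q = 0, by the same count on the reduced clause set, 1 assignment works.
Total: 2 + 1 = 3.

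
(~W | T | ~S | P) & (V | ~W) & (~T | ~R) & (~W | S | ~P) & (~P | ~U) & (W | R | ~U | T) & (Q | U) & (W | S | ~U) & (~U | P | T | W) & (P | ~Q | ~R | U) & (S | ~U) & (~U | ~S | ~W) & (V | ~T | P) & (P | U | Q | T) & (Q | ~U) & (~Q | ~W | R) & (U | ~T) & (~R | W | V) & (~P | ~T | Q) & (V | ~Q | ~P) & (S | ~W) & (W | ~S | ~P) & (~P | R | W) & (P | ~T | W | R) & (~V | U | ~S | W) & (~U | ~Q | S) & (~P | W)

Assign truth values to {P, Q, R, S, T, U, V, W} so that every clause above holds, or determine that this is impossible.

Branch on V: set V = 1.
Branch on T: set T = 0.
Branch on P: set P = 1.
Unit clause (~U) forces U = 0.
Unit clause (Q) forces Q = 1.
Unit clause (W) forces W = 1.
Unit clause (S) forces S = 1.
Unit clause (R) forces R = 1.
This assignment satisfies each clause.

P ↦ 1; Q ↦ 1; R ↦ 1; S ↦ 1; T ↦ 0; U ↦ 0; V ↦ 1; W ↦ 1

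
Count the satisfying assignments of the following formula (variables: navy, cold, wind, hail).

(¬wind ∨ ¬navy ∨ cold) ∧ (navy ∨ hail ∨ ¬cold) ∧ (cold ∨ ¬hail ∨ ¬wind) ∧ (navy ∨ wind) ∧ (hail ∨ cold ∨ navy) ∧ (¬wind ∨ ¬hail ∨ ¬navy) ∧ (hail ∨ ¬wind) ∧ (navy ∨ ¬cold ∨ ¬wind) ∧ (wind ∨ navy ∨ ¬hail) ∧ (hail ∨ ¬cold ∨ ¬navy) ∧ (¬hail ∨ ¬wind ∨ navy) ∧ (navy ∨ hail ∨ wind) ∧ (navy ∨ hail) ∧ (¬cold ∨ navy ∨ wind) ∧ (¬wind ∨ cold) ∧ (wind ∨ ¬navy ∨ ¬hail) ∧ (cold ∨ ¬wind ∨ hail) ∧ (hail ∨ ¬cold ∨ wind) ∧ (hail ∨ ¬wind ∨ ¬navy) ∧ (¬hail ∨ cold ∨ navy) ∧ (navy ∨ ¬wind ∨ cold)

1

There are 2^4 = 16 truth assignments over (navy, cold, wind, hail).
Check each against the 21 clauses (columns in the order navy, cold, wind, hail):
  F F F F  ✗ fails (navy ∨ wind)
  F F F T  ✗ fails (navy ∨ wind)
  F F T F  ✗ fails (hail ∨ cold ∨ navy)
  F F T T  ✗ fails (cold ∨ ¬hail ∨ ¬wind)
  F T F F  ✗ fails (navy ∨ hail ∨ ¬cold)
  F T F T  ✗ fails (navy ∨ wind)
  F T T F  ✗ fails (navy ∨ hail ∨ ¬cold)
  F T T T  ✗ fails (navy ∨ ¬cold ∨ ¬wind)
  T F F F  ✓ satisfies all
  T F F T  ✗ fails (wind ∨ ¬navy ∨ ¬hail)
  T F T F  ✗ fails (¬wind ∨ ¬navy ∨ cold)
  T F T T  ✗ fails (¬wind ∨ ¬navy ∨ cold)
  T T F F  ✗ fails (hail ∨ ¬cold ∨ ¬navy)
  T T F T  ✗ fails (wind ∨ ¬navy ∨ ¬hail)
  T T T F  ✗ fails (hail ∨ ¬wind)
  T T T T  ✗ fails (¬wind ∨ ¬hail ∨ ¬navy)
1 of the 16 rows is a model.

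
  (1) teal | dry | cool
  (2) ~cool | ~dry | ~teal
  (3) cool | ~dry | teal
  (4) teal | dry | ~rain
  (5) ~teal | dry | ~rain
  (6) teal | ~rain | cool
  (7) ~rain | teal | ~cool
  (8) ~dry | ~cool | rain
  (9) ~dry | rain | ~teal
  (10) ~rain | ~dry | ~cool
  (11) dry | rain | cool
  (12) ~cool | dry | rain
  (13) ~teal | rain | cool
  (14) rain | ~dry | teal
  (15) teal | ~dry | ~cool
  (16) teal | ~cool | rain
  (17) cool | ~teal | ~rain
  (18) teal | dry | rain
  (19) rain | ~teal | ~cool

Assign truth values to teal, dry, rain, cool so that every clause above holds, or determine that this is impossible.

UNSATISFIABLE

Try teal = 1.
Try cool = 0.
The clause (rain) is unit, so rain = 1.
Now (~rain) is unsatisfied and unit — conflict.
So cool must be the other value — set cool = 1.
The clause (~dry) is unit, so dry = 0.
The clause (~rain) is unit, so rain = 0.
Now (rain) is unsatisfied and unit — conflict.
Both values of cool lead to a conflict.
So teal must be the other value — set teal = 0.
Try dry = 1.
The clause (cool) is unit, so cool = 1.
Now (~cool) is unsatisfied and unit — conflict.
So dry must be the other value — set dry = 0.
The clause (cool) is unit, so cool = 1.
The clause (~rain) is unit, so rain = 0.
Now (rain) is unsatisfied and unit — conflict.
Both values of dry lead to a conflict.
Both values of teal lead to a conflict.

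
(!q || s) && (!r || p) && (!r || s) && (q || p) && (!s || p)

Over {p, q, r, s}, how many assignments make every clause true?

5

There are 2^4 = 16 truth assignments over (p, q, r, s).
Check each against the 5 clauses (columns in the order p, q, r, s):
  F F F F  ✗ fails (q || p)
  F F F T  ✗ fails (q || p)
  F F T F  ✗ fails (!r || p)
  F F T T  ✗ fails (!r || p)
  F T F F  ✗ fails (!q || s)
  F T F T  ✗ fails (!s || p)
  F T T F  ✗ fails (!q || s)
  F T T T  ✗ fails (!r || p)
  T F F F  ✓ satisfies all
  T F F T  ✓ satisfies all
  T F T F  ✗ fails (!r || s)
  T F T T  ✓ satisfies all
  T T F F  ✗ fails (!q || s)
  T T F T  ✓ satisfies all
  T T T F  ✗ fails (!q || s)
  T T T T  ✓ satisfies all
5 of the 16 rows are models.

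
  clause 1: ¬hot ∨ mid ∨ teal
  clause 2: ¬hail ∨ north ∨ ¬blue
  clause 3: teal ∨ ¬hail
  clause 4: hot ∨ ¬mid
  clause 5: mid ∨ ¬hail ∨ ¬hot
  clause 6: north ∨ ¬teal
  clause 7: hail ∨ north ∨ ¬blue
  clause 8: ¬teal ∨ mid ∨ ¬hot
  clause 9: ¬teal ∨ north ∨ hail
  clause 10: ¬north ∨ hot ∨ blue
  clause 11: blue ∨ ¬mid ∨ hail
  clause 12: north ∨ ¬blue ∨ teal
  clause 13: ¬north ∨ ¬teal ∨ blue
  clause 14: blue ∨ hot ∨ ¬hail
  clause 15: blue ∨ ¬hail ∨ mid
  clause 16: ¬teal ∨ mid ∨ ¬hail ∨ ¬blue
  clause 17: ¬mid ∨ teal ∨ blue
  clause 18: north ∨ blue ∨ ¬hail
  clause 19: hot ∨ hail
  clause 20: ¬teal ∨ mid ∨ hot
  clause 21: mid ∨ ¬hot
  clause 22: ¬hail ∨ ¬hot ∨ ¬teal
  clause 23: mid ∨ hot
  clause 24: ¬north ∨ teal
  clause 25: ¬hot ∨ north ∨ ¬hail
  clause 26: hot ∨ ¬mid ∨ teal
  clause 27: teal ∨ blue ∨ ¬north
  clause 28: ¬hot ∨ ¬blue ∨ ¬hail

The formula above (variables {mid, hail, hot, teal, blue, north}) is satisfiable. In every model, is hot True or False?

Suppose hot = False.
Unit clause (¬mid) forces mid = False.
Now (mid) is unsatisfied and unit — conflict.
So every satisfying assignment has hot = True.

True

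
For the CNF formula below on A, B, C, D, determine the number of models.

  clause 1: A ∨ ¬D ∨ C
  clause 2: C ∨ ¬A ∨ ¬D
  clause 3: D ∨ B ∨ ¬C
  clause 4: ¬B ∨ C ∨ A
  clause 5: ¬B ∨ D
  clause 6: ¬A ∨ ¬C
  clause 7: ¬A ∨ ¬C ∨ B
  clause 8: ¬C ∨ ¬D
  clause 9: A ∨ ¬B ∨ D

2

There are 2^4 = 16 truth assignments over (A, B, C, D).
Check each against the 9 clauses (columns in the order A, B, C, D):
  F F F F  ✓ satisfies all
  F F F T  ✗ fails (A ∨ ¬D ∨ C)
  F F T F  ✗ fails (D ∨ B ∨ ¬C)
  F F T T  ✗ fails (¬C ∨ ¬D)
  F T F F  ✗ fails (¬B ∨ C ∨ A)
  F T F T  ✗ fails (A ∨ ¬D ∨ C)
  F T T F  ✗ fails (¬B ∨ D)
  F T T T  ✗ fails (¬C ∨ ¬D)
  T F F F  ✓ satisfies all
  T F F T  ✗ fails (C ∨ ¬A ∨ ¬D)
  T F T F  ✗ fails (D ∨ B ∨ ¬C)
  T F T T  ✗ fails (¬A ∨ ¬C)
  T T F F  ✗ fails (¬B ∨ D)
  T T F T  ✗ fails (C ∨ ¬A ∨ ¬D)
  T T T F  ✗ fails (¬B ∨ D)
  T T T T  ✗ fails (¬A ∨ ¬C)
2 of the 16 rows are models.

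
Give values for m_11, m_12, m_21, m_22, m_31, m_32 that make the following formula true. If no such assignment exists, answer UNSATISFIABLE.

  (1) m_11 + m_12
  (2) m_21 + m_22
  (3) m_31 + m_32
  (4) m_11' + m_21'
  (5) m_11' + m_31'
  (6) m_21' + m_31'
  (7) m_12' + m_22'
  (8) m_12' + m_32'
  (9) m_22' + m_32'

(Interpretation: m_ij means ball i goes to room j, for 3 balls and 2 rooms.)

UNSATISFIABLE

Case m_11 = 1:
From the singleton clause (m_21'), m_21 = 0.
From the singleton clause (m_22), m_22 = 1.
From the singleton clause (m_31'), m_31 = 0.
From the singleton clause (m_32), m_32 = 1.
Now (m_32') is unsatisfied and unit — conflict.
That branch fails; take m_11 = 0 instead.
From the singleton clause (m_12), m_12 = 1.
From the singleton clause (m_22'), m_22 = 0.
From the singleton clause (m_21), m_21 = 1.
From the singleton clause (m_31'), m_31 = 0.
From the singleton clause (m_32), m_32 = 1.
Now (m_32') is unsatisfied and unit — conflict.
Neither m_11 = 1 nor m_11 = 0 works.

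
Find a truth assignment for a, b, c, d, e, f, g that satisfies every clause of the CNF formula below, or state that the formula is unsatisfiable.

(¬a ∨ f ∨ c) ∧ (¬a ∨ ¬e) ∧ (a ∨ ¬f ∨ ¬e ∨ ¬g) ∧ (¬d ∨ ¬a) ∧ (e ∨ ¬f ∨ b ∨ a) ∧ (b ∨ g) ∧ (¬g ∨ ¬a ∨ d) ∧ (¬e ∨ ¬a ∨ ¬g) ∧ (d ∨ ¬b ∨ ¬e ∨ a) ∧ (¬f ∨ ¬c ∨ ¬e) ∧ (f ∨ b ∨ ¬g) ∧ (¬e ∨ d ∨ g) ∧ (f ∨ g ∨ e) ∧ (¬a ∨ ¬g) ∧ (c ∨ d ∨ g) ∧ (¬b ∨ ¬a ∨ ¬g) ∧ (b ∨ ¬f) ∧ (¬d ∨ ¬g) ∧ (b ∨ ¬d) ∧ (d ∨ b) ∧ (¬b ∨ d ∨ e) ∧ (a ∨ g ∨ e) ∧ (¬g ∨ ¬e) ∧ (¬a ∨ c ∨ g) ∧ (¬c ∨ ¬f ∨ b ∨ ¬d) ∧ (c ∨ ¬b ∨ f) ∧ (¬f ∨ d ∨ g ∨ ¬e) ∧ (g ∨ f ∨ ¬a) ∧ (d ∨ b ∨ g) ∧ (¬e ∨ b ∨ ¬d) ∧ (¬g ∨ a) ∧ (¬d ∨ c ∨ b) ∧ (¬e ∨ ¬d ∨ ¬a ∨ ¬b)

Try a = False.
The clause (¬g) is unit, so g = False.
The clause (b) is unit, so b = True.
The clause (e) is unit, so e = True.
The clause (d) is unit, so d = True.
Try f = False.
The clause (c) is unit, so c = True.
All clauses are satisfied.

a ↦ False, b ↦ True, c ↦ True, d ↦ True, e ↦ True, f ↦ False, g ↦ False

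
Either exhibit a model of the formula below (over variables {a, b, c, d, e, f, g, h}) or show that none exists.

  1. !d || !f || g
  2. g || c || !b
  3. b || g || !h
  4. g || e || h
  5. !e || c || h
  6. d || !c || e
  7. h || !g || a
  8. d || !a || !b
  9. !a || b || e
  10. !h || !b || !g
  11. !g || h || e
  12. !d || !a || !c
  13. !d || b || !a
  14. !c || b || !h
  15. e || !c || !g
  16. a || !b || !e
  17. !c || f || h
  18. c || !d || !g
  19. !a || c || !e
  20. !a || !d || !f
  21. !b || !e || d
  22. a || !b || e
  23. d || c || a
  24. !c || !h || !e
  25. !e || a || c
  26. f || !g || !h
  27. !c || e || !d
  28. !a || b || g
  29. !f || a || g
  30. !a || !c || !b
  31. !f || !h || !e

Try d = false.
Try c = true.
The clause (e) is unit, so e = true.
The clause (!b) is unit, so b = false.
The clause (!h) is unit, so h = false.
The clause (f) is unit, so f = true.
Try g = true.
The clause (a) is unit, so a = true.
Every clause now holds.

a: true,  b: false,  c: true,  d: false,  e: true,  f: true,  g: true,  h: false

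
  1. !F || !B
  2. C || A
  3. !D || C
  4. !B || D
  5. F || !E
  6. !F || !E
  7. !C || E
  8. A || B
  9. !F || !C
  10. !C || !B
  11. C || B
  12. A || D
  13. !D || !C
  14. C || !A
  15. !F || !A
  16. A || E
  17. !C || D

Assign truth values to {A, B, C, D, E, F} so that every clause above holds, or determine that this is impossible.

Try F = false.
From the singleton clause (!E), E = false.
From the singleton clause (!C), C = false.
From the singleton clause (A), A = true.
But (!A) is also a unit clause — contradiction.
That branch fails; take F = true instead.
From the singleton clause (!B), B = false.
From the singleton clause (!E), E = false.
From the singleton clause (!C), C = false.
But (C) is also a unit clause — contradiction.
Either choice for F ends in contradiction.

UNSATISFIABLE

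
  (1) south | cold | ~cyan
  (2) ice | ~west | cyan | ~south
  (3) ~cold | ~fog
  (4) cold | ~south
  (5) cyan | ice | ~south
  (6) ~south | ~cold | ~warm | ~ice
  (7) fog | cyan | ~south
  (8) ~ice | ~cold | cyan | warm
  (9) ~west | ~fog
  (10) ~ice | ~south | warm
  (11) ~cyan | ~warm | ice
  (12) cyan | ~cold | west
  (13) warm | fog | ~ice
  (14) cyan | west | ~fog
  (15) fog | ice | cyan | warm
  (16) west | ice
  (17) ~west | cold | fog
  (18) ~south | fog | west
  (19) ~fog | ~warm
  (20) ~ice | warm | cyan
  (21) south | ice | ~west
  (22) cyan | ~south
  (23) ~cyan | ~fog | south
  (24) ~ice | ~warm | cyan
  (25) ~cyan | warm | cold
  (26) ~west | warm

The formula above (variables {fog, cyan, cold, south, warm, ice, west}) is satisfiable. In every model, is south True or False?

Suppose south = 1.
From the singleton clause (cold), cold = 1.
From the singleton clause (~fog), fog = 0.
From the singleton clause (cyan), cyan = 1.
From the singleton clause (west), west = 1.
From the singleton clause (warm), warm = 1.
From the singleton clause (~ice), ice = 0.
But (ice) is also a unit clause — contradiction.
So every satisfying assignment has south = False.

False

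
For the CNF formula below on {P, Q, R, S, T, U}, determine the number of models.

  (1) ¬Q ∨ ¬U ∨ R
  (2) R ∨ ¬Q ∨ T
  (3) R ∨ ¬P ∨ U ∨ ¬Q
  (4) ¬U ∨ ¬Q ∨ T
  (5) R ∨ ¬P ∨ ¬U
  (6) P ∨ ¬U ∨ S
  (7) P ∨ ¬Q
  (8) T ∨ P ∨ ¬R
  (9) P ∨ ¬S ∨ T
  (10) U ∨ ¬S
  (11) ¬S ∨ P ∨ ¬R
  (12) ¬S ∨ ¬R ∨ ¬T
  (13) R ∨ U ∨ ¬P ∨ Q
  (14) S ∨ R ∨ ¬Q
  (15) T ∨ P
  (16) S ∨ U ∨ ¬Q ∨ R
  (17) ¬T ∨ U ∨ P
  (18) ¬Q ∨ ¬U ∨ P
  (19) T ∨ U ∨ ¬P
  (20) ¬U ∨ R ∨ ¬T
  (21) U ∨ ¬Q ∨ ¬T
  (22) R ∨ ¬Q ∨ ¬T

There are 2^6 = 64 truth assignments over (P, Q, R, S, T, U).
Split on Q. With Q = True, the clauses containing Q are satisfied and ¬Q drops from the rest; 1 of the 2^5 = 32 assignments to the other variables satisfy what remains.
With Q = False, by the same count on the reduced clause set, 4 assignments work.
(One model: P=T, Q=F, R=T, S=F, T=F, U=T.)
Total: 1 + 4 = 5.

5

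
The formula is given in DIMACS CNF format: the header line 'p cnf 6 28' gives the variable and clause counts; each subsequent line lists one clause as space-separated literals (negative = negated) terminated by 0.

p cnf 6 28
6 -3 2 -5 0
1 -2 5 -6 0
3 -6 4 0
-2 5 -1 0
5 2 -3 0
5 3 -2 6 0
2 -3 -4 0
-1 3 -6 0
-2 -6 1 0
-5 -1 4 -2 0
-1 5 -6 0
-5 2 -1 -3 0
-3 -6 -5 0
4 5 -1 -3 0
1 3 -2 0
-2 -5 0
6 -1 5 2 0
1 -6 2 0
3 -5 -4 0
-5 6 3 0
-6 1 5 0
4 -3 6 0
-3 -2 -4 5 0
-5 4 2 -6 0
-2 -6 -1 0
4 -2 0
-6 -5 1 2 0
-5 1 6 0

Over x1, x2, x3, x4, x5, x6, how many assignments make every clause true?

2

There are 2^6 = 64 truth assignments over (x1, x2, x3, x4, x5, x6).
Split on x2. With x2 = True, the clauses containing x2 are satisfied and ¬x2 drops from the rest; 0 of the 2^5 = 32 assignments to the other variables satisfy what remains.
With x2 = False, by the same count on the reduced clause set, 2 assignments work.
(One model: x1=F, x2=F, x3=F, x4=F, x5=F, x6=F.)
Total: 0 + 2 = 2.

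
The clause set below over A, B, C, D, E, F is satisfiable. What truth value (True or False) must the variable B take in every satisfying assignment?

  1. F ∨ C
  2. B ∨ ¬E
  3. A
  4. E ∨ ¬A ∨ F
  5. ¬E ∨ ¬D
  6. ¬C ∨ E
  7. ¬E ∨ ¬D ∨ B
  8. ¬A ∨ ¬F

True

Suppose B = False.
From the singleton clause (¬E), E = False.
From the singleton clause (A), A = True.
From the singleton clause (F), F = True.
That conflicts with the unit clause (¬F).
So every satisfying assignment has B = True.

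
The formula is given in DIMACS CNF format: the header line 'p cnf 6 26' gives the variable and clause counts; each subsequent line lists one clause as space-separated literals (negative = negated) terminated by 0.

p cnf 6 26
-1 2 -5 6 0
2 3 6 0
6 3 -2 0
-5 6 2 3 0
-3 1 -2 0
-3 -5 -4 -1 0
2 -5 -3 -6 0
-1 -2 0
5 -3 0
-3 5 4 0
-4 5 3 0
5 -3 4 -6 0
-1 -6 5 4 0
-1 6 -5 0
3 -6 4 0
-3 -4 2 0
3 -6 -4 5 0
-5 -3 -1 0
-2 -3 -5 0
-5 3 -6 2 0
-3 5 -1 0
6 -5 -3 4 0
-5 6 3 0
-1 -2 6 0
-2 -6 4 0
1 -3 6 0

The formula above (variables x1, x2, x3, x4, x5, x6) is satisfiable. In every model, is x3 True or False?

Suppose x3 = True.
(x5) alone gives x5 = True.
(¬x1) alone gives x1 = False.
(¬x2) alone gives x2 = False.
(¬x6) alone gives x6 = False.
But (x6) is also a unit clause — contradiction.
So every satisfying assignment has x3 = False.

False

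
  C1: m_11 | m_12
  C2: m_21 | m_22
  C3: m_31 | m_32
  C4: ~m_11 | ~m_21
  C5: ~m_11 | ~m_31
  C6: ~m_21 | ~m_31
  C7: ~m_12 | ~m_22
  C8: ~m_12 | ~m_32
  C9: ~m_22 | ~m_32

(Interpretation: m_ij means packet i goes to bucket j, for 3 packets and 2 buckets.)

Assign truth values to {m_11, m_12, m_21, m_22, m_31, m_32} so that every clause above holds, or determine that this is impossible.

UNSATISFIABLE

Try m_11 = 1.
The clause (~m_21) is unit, so m_21 = 0.
The clause (m_22) is unit, so m_22 = 1.
The clause (~m_31) is unit, so m_31 = 0.
The clause (m_32) is unit, so m_32 = 1.
But (~m_32) is also a unit clause — contradiction.
Backtrack on m_11: now try m_11 = 0.
The clause (m_12) is unit, so m_12 = 1.
The clause (~m_22) is unit, so m_22 = 0.
The clause (m_21) is unit, so m_21 = 1.
The clause (~m_31) is unit, so m_31 = 0.
The clause (m_32) is unit, so m_32 = 1.
But (~m_32) is also a unit clause — contradiction.
Either choice for m_11 ends in contradiction.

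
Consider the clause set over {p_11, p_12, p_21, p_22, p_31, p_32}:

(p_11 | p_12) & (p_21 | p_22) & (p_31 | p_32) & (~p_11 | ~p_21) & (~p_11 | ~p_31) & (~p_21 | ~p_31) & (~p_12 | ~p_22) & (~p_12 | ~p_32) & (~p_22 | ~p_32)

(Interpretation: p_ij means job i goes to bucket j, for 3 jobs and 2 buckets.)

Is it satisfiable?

Case p_11 = 1:
Unit clause (~p_21) forces p_21 = 0.
Unit clause (p_22) forces p_22 = 1.
Unit clause (~p_31) forces p_31 = 0.
Unit clause (p_32) forces p_32 = 1.
That conflicts with the unit clause (~p_32).
Backtrack on p_11: now try p_11 = 0.
Unit clause (p_12) forces p_12 = 1.
Unit clause (~p_22) forces p_22 = 0.
Unit clause (p_21) forces p_21 = 1.
Unit clause (~p_31) forces p_31 = 0.
Unit clause (p_32) forces p_32 = 1.
That conflicts with the unit clause (~p_32).
Either choice for p_11 ends in contradiction.
No assignment satisfies every clause.

No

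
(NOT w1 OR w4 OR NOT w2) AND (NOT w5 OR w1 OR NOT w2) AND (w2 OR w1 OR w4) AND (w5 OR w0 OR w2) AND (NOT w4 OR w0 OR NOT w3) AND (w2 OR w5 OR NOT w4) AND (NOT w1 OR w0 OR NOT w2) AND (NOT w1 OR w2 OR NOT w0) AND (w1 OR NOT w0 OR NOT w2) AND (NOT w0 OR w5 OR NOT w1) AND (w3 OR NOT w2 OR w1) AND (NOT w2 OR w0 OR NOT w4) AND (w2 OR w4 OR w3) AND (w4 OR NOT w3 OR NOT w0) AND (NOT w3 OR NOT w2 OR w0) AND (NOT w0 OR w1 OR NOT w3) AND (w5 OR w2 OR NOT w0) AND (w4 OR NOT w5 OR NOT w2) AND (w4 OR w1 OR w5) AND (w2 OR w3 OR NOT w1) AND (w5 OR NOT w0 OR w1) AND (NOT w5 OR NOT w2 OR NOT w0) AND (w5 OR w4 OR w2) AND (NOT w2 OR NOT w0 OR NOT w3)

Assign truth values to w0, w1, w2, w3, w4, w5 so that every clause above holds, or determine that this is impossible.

Suppose w1 = false.
Suppose w5 = true.
The clause (NOT w2) is unit, so w2 = false.
The clause (w4) is unit, so w4 = true.
Suppose w0 = false.
The clause (NOT w3) is unit, so w3 = false.
This assignment satisfies each clause.

w0: false, w1: false, w2: false, w3: false, w4: true, w5: true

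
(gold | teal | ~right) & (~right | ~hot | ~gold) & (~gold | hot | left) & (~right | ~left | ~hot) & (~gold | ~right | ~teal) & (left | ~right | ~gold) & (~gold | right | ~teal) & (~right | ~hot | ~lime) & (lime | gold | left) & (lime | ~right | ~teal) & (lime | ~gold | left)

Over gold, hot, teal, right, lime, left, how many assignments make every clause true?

There are 2^6 = 64 truth assignments over (gold, hot, teal, right, lime, left).
Split on left. With left = 1, the clauses containing left are satisfied and ~left drops from the rest; 15 of the 2^5 = 32 assignments to the other variables satisfy what remains.
With left = 0, by the same count on the reduced clause set, 6 assignments work.
Total: 15 + 6 = 21.

21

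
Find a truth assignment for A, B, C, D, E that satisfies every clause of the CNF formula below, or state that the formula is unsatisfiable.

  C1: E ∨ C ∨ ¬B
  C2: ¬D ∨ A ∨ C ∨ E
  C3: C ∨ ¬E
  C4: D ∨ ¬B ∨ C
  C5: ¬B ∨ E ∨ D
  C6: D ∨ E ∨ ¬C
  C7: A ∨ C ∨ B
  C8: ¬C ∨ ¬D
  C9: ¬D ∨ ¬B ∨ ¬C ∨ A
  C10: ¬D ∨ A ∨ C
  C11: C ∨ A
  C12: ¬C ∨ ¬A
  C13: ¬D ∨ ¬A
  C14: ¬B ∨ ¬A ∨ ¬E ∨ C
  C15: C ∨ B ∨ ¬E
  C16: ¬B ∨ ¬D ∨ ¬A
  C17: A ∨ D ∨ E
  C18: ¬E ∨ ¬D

A=False, B=True, C=True, D=False, E=True

Suppose C = True.
Unit clause (¬D) forces D = False.
Unit clause (E) forces E = True.
Unit clause (¬A) forces A = False.
No clause remains; B is free.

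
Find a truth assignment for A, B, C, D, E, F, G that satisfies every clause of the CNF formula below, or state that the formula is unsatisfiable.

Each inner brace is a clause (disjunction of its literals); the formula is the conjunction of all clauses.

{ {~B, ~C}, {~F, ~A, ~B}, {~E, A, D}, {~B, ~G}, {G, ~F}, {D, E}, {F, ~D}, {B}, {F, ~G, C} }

A: 1; B: 1; C: 0; D: 0; E: 1; F: 0; G: 0

The clause (B) is unit, so B = 1.
The clause (~C) is unit, so C = 0.
The clause (~G) is unit, so G = 0.
The clause (~F) is unit, so F = 0.
The clause (~D) is unit, so D = 0.
The clause (E) is unit, so E = 1.
The clause (A) is unit, so A = 1.
Every clause now holds.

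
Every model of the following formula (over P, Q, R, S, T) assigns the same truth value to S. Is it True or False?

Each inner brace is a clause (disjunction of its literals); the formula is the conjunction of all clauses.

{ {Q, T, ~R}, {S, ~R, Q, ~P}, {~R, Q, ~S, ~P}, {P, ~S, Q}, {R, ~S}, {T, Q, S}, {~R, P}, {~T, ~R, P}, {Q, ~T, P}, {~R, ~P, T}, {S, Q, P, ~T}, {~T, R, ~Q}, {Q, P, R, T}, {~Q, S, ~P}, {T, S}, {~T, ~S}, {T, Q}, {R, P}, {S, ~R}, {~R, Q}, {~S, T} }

Suppose S = 1.
(R) alone gives R = 1.
(P) alone gives P = 1.
(Q) alone gives Q = 1.
(T) alone gives T = 1.
Now (~T) is unsatisfied and unit — conflict.
So every satisfying assignment has S = False.

False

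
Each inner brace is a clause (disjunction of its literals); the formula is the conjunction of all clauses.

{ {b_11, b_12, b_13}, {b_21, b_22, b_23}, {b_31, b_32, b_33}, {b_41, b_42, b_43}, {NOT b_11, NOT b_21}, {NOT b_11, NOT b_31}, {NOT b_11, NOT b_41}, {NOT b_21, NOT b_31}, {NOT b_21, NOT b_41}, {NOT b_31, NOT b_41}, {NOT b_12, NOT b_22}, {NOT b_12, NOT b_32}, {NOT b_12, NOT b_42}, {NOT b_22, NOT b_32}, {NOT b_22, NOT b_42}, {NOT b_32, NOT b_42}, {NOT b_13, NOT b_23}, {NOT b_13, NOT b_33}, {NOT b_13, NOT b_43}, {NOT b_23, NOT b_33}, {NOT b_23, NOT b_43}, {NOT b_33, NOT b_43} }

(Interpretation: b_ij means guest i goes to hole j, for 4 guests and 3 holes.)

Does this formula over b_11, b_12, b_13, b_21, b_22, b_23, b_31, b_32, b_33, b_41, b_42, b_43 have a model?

Unsatisfiable

Branch on b_11: set b_11 = false.
Branch on b_12: set b_12 = true.
From the singleton clause (NOT b_22), b_22 = false.
From the singleton clause (NOT b_32), b_32 = false.
From the singleton clause (NOT b_42), b_42 = false.
Branch on b_21: set b_21 = true.
From the singleton clause (NOT b_31), b_31 = false.
From the singleton clause (b_33), b_33 = true.
From the singleton clause (NOT b_41), b_41 = false.
From the singleton clause (b_43), b_43 = true.
But (NOT b_43) is also a unit clause — contradiction.
Backtrack on b_21: now try b_21 = false.
From the singleton clause (b_23), b_23 = true.
From the singleton clause (NOT b_13), b_13 = false.
From the singleton clause (NOT b_33), b_33 = false.
From the singleton clause (b_31), b_31 = true.
From the singleton clause (NOT b_41), b_41 = false.
From the singleton clause (b_43), b_43 = true.
But (NOT b_43) is also a unit clause — contradiction.
Both values of b_21 lead to a conflict.
Backtrack on b_12: now try b_12 = false.
From the singleton clause (b_13), b_13 = true.
From the singleton clause (NOT b_23), b_23 = false.
From the singleton clause (NOT b_33), b_33 = false.
From the singleton clause (NOT b_43), b_43 = false.
Branch on b_21: set b_21 = true.
From the singleton clause (NOT b_31), b_31 = false.
From the singleton clause (b_32), b_32 = true.
From the singleton clause (NOT b_41), b_41 = false.
From the singleton clause (b_42), b_42 = true.
But (NOT b_42) is also a unit clause — contradiction.
Backtrack on b_21: now try b_21 = false.
From the singleton clause (b_22), b_22 = true.
From the singleton clause (NOT b_32), b_32 = false.
From the singleton clause (b_31), b_31 = true.
From the singleton clause (NOT b_41), b_41 = false.
From the singleton clause (b_42), b_42 = true.
But (NOT b_42) is also a unit clause — contradiction.
Both values of b_21 lead to a conflict.
Both values of b_12 lead to a conflict.
Backtrack on b_11: now try b_11 = true.
From the singleton clause (NOT b_21), b_21 = false.
From the singleton clause (NOT b_31), b_31 = false.
From the singleton clause (NOT b_41), b_41 = false.
Branch on b_22: set b_22 = true.
From the singleton clause (NOT b_12), b_12 = false.
From the singleton clause (NOT b_32), b_32 = false.
From the singleton clause (b_33), b_33 = true.
From the singleton clause (NOT b_42), b_42 = false.
From the singleton clause (b_43), b_43 = true.
But (NOT b_43) is also a unit clause — contradiction.
Backtrack on b_22: now try b_22 = false.
From the singleton clause (b_23), b_23 = true.
From the singleton clause (NOT b_13), b_13 = false.
From the singleton clause (NOT b_33), b_33 = false.
From the singleton clause (b_32), b_32 = true.
From the singleton clause (NOT b_12), b_12 = false.
From the singleton clause (NOT b_42), b_42 = false.
From the singleton clause (b_43), b_43 = true.
But (NOT b_43) is also a unit clause — contradiction.
Both values of b_22 lead to a conflict.
Both values of b_11 lead to a conflict.
No assignment satisfies every clause.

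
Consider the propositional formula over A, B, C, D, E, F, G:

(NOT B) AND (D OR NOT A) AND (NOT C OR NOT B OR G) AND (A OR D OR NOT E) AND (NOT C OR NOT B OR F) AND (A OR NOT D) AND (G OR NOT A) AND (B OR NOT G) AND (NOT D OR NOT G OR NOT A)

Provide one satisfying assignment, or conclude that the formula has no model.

A ↦ false; B ↦ false; C ↦ true; D ↦ false; E ↦ false; F ↦ true; G ↦ false

(NOT B) alone gives B = false.
(NOT G) alone gives G = false.
(NOT A) alone gives A = false.
(NOT D) alone gives D = false.
(NOT E) alone gives E = false.
All clauses hold; C, F can take either value.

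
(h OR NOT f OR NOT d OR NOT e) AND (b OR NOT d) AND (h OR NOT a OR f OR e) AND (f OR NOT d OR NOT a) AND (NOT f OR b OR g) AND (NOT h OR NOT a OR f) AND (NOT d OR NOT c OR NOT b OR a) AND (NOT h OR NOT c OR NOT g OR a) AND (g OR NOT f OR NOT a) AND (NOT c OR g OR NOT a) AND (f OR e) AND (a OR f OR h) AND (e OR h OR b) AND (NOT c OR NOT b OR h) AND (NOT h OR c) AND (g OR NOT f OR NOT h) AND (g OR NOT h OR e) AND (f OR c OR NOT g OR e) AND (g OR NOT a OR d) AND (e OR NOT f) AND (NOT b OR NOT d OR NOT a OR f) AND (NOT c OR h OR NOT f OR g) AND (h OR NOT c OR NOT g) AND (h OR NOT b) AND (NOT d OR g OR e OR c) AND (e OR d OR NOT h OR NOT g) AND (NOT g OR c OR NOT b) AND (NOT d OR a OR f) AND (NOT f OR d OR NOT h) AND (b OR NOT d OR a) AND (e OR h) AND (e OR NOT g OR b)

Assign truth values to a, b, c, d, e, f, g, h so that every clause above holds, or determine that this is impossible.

a: true, b: false, c: false, d: false, e: true, f: false, g: true, h: false

Suppose b = false.
From the singleton clause (NOT d), d = false.
Suppose f = false.
From the singleton clause (e), e = true.
Suppose h = false.
From the singleton clause (a), a = true.
From the singleton clause (g), g = true.
From the singleton clause (NOT c), c = false.
Every clause now holds.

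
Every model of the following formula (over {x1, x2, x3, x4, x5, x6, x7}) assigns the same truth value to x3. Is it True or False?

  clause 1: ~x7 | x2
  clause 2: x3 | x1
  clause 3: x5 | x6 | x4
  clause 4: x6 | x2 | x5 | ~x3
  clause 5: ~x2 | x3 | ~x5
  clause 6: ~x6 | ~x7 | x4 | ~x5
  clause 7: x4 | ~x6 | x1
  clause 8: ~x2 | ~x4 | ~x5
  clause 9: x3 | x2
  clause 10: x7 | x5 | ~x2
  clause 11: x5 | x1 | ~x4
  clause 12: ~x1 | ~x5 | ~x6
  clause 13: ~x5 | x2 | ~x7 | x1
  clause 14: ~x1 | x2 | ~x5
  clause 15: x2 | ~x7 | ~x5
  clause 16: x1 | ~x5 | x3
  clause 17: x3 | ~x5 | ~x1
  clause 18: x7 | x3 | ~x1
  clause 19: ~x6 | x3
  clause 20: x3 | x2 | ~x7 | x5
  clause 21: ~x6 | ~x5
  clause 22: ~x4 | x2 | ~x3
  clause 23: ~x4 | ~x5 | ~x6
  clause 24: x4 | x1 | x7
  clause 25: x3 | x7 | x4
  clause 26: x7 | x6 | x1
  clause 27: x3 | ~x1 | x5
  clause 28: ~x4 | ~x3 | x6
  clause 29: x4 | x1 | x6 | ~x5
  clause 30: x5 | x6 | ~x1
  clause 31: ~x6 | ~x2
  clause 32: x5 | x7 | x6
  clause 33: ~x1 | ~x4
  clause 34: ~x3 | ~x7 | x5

Suppose x3 = 0.
The clause (x1) is unit, so x1 = 1.
The clause (x2) is unit, so x2 = 1.
The clause (~x5) is unit, so x5 = 0.
But (x5) is also a unit clause — contradiction.
So every satisfying assignment has x3 = True.

True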